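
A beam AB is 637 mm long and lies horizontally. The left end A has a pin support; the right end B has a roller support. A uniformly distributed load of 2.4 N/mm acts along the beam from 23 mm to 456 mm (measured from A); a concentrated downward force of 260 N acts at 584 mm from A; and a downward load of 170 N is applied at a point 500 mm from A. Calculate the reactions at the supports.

Resultant of the distributed load: 2.4 × 433 = 1039.2 N at 239.5 mm from A.
Taking moments about A: B_y·637 − (2.4·433)·239.5 − 260·584 − 170·500 = 0 → B_y = 485728.4/637 = 762.525 ≈ 762.5 N.
ΣF_y = 0: A_y + 762.525 − 2.4·433 − 260 − 170 = 0 → A_y = 706.7 N.
ΣF_x = 0: no horizontal applied forces, so A_x = 0.

A_x = 0, A_y = 706.7 N, B_y = 762.5 N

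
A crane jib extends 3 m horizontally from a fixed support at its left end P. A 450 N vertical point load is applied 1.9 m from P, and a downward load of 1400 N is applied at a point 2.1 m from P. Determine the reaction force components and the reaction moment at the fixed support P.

ΣF_x = 0: P_x = 0.
ΣF_y = 0: P_y − 450 − 1400 = 0 → P_y = 1850 N.
ΣM about P: M_P − 450·1.9 − 1400·2.1 = 0 → M_P = 3795 N·m.

P_x = 0, P_y = 1850 N, M_P = 3795 N·m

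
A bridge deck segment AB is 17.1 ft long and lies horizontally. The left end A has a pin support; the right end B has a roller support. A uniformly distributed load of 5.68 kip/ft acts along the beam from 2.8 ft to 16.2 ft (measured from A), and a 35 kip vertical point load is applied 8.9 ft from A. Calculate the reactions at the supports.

Resultant of the distributed load: 5.68 × 13.4 = 76.112 kip at 9.5 ft from A.
Taking moments about A: B_y·17.1 − (5.68·13.4)·9.5 − 35·8.9 = 0 → B_y = 1034.564/17.1 = 60.5008 ≈ 60.50 kip.
ΣF_y = 0: A_y + 60.5008 − 5.68·13.4 − 35 = 0 → A_y = 50.61 kip.
ΣF_x = 0: no horizontal applied forces, so A_x = 0.

A_x = 0, A_y = 50.61 kip, B_y = 60.50 kip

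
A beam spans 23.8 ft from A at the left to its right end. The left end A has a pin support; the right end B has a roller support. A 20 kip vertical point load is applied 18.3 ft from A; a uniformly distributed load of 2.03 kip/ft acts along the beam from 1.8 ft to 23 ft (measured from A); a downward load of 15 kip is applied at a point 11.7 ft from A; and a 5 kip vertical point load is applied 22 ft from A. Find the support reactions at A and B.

Resultant of the distributed load: 2.03 × 21.2 = 43.036 kip at 12.4 ft from A.
ΣM about A: B_y·23.8 − 20·18.3 − (2.03·21.2)·12.4 − 15·11.7 − 5·22 = 0 → B_y = 1185.1464/23.8 = 49.7961 ≈ 49.80 kip.
ΣF_y = 0: A_y + 49.7961 − 20 − 2.03·21.2 − 15 − 5 = 0 → A_y = 33.24 kip.
ΣF_x = 0: no horizontal applied forces, so A_x = 0.

A_x = 0, A_y = 33.24 kip, B_y = 49.80 kip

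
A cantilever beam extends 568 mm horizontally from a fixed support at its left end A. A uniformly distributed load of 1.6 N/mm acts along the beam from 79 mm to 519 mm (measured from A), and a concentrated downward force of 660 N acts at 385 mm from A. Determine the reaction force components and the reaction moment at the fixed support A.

A_x = 0, A_y = 1364 N, M_A = 464600 N·mm

Resultant of the distributed load: 1.6 × 440 = 704 N at 299 mm from A.
ΣF_x = 0: A_x = 0.
ΣF_y = 0: A_y − 1.6·440 − 660 = 0 → A_y = 1364 N.
ΣM about A: M_A − (1.6·440)·299 − 660·385 = 0 → M_A = 464600 N·mm.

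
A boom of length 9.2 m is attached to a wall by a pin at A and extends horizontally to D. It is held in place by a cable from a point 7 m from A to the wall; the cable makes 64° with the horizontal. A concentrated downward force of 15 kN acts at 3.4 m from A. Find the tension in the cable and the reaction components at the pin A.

T = 8.106 kN, A_x = 3.553 kN, A_y = 7.714 kN

ΣM about A: T·sin64°·7 − 15·3.4 = 0 → T = 51/(7·0.898794) = 8.1061 ≈ 8.106 kN.
ΣF_x = 0: A_x − T·cos64° = 0 → A_x = 8.1061 × 0.438371 = 3.553 kN.
ΣF_y = 0: A_y + T·sin64° − 15 = 0 → A_y = 15 − 8.1061 × 0.898794 = 7.714 kN.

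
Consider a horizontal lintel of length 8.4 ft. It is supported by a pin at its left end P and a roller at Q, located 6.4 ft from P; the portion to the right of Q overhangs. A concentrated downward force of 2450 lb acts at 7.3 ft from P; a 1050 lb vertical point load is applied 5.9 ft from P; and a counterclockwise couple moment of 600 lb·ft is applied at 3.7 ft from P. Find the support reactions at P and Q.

Moments about P: Q_y·6.4 − 2450·7.3 − 1050·5.9 + 600 = 0 → Q_y = 23480/6.4 = 3668.75 ≈ 3669 lb.
ΣF_y = 0: P_y + 3668.75 − 2450 − 1050 = 0 → P_y = -168.8 lb.
ΣF_x = 0: no horizontal applied forces, so P_x = 0.

P_x = 0, P_y = -168.8 lb, Q_y = 3669 lb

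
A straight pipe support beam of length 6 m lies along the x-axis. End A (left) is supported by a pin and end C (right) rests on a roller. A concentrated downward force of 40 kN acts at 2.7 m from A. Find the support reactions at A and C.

Taking moments about A: C_y·6 − 40·2.7 = 0 → C_y = 108/6 = 18.00 kN.
ΣF_y = 0: A_y + 18 − 40 = 0 → A_y = 22.00 kN.
ΣF_x = 0: no horizontal applied forces, so A_x = 0.

A_x = 0, A_y = 22.00 kN, C_y = 18.00 kN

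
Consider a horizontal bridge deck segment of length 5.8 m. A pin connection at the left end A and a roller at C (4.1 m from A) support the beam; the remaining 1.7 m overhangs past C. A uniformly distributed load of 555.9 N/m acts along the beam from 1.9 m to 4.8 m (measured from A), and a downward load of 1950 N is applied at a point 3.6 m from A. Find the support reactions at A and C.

Resultant of the distributed load: 555.9 × 2.9 = 1612.11 N at 3.35 m from A.
Taking moments about A: C_y·4.1 − (555.9·2.9)·3.35 − 1950·3.6 = 0 → C_y = 12420.5685/4.1 = 3029.41 ≈ 3029 N.
ΣF_y = 0: A_y + 3029.41 − 555.9·2.9 − 1950 = 0 → A_y = 532.7 N.
ΣF_x = 0: no horizontal applied forces, so A_x = 0.

A_x = 0, A_y = 532.7 N, C_y = 3029 N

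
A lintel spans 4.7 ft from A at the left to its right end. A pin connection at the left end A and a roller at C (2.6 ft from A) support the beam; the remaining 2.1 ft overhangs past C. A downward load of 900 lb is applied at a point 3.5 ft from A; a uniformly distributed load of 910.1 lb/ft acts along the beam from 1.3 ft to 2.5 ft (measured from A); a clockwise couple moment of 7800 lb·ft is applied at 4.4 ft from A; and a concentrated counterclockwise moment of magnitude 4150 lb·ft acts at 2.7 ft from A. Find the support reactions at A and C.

Resultant of the distributed load: 910.1 × 1.2 = 1092.12 lb at 1.9 ft from A.
Moments about A: C_y·2.6 − 900·3.5 − (910.1·1.2)·1.9 − 7800 + 4150 = 0 → C_y = 8875.028/2.6 = 3413.47 ≈ 3413 lb.
ΣF_y = 0: A_y + 3413.47 − 900 − 910.1·1.2 = 0 → A_y = -1421 lb.
ΣF_x = 0: no horizontal applied forces, so A_x = 0.

A_x = 0, A_y = -1421 lb, C_y = 3413 lb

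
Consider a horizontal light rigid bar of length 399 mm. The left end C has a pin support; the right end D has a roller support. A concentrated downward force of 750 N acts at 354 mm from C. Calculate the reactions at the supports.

C_x = 0, C_y = 84.59 N, D_y = 665.4 N

Taking moments about C: D_y·399 − 750·354 = 0 → D_y = 265500/399 = 665.414 ≈ 665.4 N.
ΣF_y = 0: C_y + 665.414 − 750 = 0 → C_y = 84.59 N.
ΣF_x = 0: no horizontal applied forces, so C_x = 0.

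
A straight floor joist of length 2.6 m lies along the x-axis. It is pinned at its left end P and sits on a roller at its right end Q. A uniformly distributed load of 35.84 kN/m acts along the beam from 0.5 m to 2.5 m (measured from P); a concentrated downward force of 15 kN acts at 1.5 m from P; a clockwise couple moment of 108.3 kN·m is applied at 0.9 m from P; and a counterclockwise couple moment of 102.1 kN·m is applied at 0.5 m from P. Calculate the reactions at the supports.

Resultant of the distributed load: 35.84 × 2 = 71.68 kN at 1.5 m from P.
Taking moments about P: Q_y·2.6 − (35.84·2)·1.5 − 15·1.5 − 108.3 + 102.1 = 0 → Q_y = 136.22/2.6 = 52.3923 ≈ 52.39 kN.
ΣF_y = 0: P_y + 52.3923 − 35.84·2 − 15 = 0 → P_y = 34.29 kN.
ΣF_x = 0: no horizontal applied forces, so P_x = 0.

P_x = 0, P_y = 34.29 kN, Q_y = 52.39 kN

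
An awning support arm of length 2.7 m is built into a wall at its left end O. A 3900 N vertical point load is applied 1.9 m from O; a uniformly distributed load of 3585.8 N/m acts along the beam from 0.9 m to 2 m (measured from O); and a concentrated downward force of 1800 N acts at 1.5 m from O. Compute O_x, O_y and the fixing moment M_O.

O_x = 0, O_y = 9644 N, M_O = 15830 N·m

Resultant of the distributed load: 3585.8 × 1.1 = 3944.38 N at 1.45 m from O.
ΣF_x = 0: O_x = 0.
ΣF_y = 0: O_y − 3900 − 3585.8·1.1 − 1800 = 0 → O_y = 9644 N.
ΣM about O: M_O − 3900·1.9 − (3585.8·1.1)·1.45 − 1800·1.5 = 0 → M_O = 15830 N·m.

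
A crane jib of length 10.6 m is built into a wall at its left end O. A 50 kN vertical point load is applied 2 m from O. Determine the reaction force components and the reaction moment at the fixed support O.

ΣF_x = 0: O_x = 0.
ΣF_y = 0: O_y − 50 = 0 → O_y = 50.00 kN.
ΣM about O: M_O − 50·2 = 0 → M_O = 100.0 kN·m.

O_x = 0, O_y = 50.00 kN, M_O = 100.0 kN·m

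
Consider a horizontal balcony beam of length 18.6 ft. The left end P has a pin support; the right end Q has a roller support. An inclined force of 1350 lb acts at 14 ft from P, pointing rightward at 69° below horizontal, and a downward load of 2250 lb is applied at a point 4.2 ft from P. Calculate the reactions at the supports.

P_x = -483.8 lb, P_y = 2054 lb, Q_y = 1457 lb

ΣM about P: Q_y·18.6 − 1350·sin69°·14 − 2250·4.2 = 0 → Q_y = 27094.7/18.6 = 1456.7 ≈ 1457 lb.
ΣF_y = 0: P_y + 1456.7 − 1350·sin69° − 2250 = 0 → P_y = 2054 lb.
ΣF_x = 0: P_x + 1350·cos69° = 0 → P_x = -483.8 lb.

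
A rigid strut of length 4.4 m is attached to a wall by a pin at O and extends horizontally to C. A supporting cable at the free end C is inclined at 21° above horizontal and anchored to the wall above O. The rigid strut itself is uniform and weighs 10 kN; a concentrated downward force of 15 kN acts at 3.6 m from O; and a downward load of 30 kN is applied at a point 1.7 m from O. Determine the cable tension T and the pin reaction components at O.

ΣM about O: T·sin21°·4.4 − 10·2.2 − 15·3.6 − 30·1.7 = 0 → T = 127/(4.4·0.358368) = 80.5419 ≈ 80.54 kN.
ΣF_x = 0: O_x − T·cos21° = 0 → O_x = 80.5419 × 0.93358 = 75.19 kN.
ΣF_y = 0: O_y + T·sin21° − 10 − 15 − 30 = 0 → O_y = 55 − 80.5419 × 0.358368 = 26.14 kN.

T = 80.54 kN, O_x = 75.19 kN, O_y = 26.14 kN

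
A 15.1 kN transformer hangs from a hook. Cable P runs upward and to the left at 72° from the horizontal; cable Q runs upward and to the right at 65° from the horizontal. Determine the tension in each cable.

ΣF_x = 0: −T_P·cos72° + T_Q·cos65° = 0 → T_Q = 0.731197·T_P.
ΣF_y = 0: T_P·sin72° + T_Q·sin65° = 15.1.
Substitute: T_P·(0.951057 + 0.731197·0.906308) = 15.1 → T_P = 9.35711 ≈ 9.357 kN.
Then T_Q = 0.731197 × 9.35711 = 6.842 kN.

T_P = 9.357 kN, T_Q = 6.842 kN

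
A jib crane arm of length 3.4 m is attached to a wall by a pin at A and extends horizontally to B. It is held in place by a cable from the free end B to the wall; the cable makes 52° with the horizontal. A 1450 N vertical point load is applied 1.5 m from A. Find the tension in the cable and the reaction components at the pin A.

ΣM about A: T·sin52°·3.4 − 1450·1.5 = 0 → T = 2175/(3.4·0.788011) = 811.798 ≈ 811.8 N.
ΣF_x = 0: A_x − T·cos52° = 0 → A_x = 811.798 × 0.615661 = 499.8 N.
ΣF_y = 0: A_y + T·sin52° − 1450 = 0 → A_y = 1450 − 811.798 × 0.788011 = 810.3 N.

T = 811.8 N, A_x = 499.8 N, A_y = 810.3 N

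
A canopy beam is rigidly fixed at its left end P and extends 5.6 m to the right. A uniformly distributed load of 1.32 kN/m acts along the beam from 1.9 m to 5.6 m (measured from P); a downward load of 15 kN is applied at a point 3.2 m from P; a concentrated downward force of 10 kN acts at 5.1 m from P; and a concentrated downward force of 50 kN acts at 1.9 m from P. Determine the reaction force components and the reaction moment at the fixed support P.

P_x = 0, P_y = 79.88 kN, M_P = 212.3 kN·m

Resultant of the distributed load: 1.32 × 3.7 = 4.884 kN at 3.75 m from P.
ΣF_x = 0: P_x = 0.
ΣF_y = 0: P_y − 1.32·3.7 − 15 − 10 − 50 = 0 → P_y = 79.88 kN.
ΣM about P: M_P − (1.32·3.7)·3.75 − 15·3.2 − 10·5.1 − 50·1.9 = 0 → M_P = 212.3 kN·m.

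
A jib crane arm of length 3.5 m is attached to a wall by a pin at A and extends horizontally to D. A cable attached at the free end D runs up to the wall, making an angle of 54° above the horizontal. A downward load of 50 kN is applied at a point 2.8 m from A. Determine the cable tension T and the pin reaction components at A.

ΣM about A: T·sin54°·3.5 − 50·2.8 = 0 → T = 140/(3.5·0.809017) = 49.4427 ≈ 49.44 kN.
ΣF_x = 0: A_x − T·cos54° = 0 → A_x = 49.4427 × 0.587785 = 29.06 kN.
ΣF_y = 0: A_y + T·sin54° − 50 = 0 → A_y = 50 − 49.4427 × 0.809017 = 10.00 kN.

T = 49.44 kN, A_x = 29.06 kN, A_y = 10.00 kN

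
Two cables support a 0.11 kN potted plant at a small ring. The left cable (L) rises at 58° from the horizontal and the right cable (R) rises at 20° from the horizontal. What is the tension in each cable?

ΣF_x = 0: −T_L·cos58° + T_R·cos20° = 0 → T_R = 0.563928·T_L.
ΣF_y = 0: T_L·sin58° + T_R·sin20° = 0.11.
Substitute: T_L·(0.848048 + 0.563928·0.34202) = 0.11 → T_L = 0.105675 ≈ 0.1057 kN.
Then T_R = 0.563928 × 0.105675 = 0.05959 kN.

T_L = 0.1057 kN, T_R = 0.05959 kN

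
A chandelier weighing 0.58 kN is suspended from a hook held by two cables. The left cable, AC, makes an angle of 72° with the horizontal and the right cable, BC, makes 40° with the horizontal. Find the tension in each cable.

T_AC = 0.4792 kN, T_BC = 0.1933 kN

ΣF_x = 0: −T_AC·cos72° + T_BC·cos40° = 0 → T_BC = 0.403393·T_AC.
ΣF_y = 0: T_AC·sin72° + T_BC·sin40° = 0.58.
Substitute: T_AC·(0.951057 + 0.403393·0.642788) = 0.58 → T_AC = 0.479199 ≈ 0.4792 kN.
Then T_BC = 0.403393 × 0.479199 = 0.1933 kN.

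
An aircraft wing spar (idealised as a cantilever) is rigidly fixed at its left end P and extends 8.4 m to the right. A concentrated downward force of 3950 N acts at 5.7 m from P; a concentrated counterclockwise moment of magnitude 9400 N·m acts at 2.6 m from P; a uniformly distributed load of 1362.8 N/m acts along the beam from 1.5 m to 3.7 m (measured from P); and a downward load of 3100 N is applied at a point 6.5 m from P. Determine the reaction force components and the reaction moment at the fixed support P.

P_x = 0, P_y = 10050 N, M_P = 41060 N·m

Resultant of the distributed load: 1362.8 × 2.2 = 2998.16 N at 2.6 m from P.
ΣF_x = 0: P_x = 0.
ΣF_y = 0: P_y − 3950 − 1362.8·2.2 − 3100 = 0 → P_y = 10050 N.
ΣM about P: M_P − 3950·5.7 + 9400 − (1362.8·2.2)·2.6 − 3100·6.5 = 0 → M_P = 41060 N·m.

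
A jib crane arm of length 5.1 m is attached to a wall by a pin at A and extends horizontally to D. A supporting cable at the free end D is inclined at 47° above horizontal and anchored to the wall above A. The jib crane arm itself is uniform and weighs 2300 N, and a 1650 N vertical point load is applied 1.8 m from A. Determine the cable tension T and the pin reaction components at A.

ΣM about A: T·sin47°·5.1 − 2300·2.55 − 1650·1.8 = 0 → T = 8835/(5.1·0.731354) = 2368.69 ≈ 2369 N.
ΣF_x = 0: A_x − T·cos47° = 0 → A_x = 2368.69 × 0.681998 = 1615 N.
ΣF_y = 0: A_y + T·sin47° − 2300 − 1650 = 0 → A_y = 3950 − 2368.69 × 0.731354 = 2218 N.

T = 2369 N, A_x = 1615 N, A_y = 2218 N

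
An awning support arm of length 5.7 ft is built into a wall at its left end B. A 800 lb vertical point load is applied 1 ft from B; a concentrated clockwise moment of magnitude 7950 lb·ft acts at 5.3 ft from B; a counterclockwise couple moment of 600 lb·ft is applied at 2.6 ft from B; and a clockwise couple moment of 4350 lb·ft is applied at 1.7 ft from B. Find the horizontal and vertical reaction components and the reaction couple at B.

ΣF_x = 0: B_x = 0.
ΣF_y = 0: B_y − 800 = 0 → B_y = 800.0 lb.
ΣM about B: M_B − 800·1 − 7950 + 600 − 4350 = 0 → M_B = 12500 lb·ft.

B_x = 0, B_y = 800.0 lb, M_B = 12500 lb·ft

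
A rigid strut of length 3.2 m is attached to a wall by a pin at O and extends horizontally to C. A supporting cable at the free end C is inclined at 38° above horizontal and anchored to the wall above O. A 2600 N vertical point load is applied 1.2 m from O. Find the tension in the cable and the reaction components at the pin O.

T = 1584 N, O_x = 1248 N, O_y = 1625 N

ΣM about O: T·sin38°·3.2 − 2600·1.2 = 0 → T = 3120/(3.2·0.615661) = 1583.66 ≈ 1584 N.
ΣF_x = 0: O_x − T·cos38° = 0 → O_x = 1583.66 × 0.788011 = 1248 N.
ΣF_y = 0: O_y + T·sin38° − 2600 = 0 → O_y = 2600 − 1583.66 × 0.615661 = 1625 N.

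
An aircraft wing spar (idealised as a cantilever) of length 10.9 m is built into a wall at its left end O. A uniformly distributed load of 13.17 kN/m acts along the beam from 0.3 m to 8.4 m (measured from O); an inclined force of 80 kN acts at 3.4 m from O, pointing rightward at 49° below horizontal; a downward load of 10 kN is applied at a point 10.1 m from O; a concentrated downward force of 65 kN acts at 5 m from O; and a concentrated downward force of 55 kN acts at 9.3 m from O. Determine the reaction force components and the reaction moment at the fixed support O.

O_x = -52.48 kN, O_y = 297.1 kN, M_O = 1607 kN·m

Resultant of the distributed load: 13.17 × 8.1 = 106.677 kN at 4.35 m from O.
ΣF_x = 0: O_x + 80·cos49° = 0 → O_x = -52.48 kN.
ΣF_y = 0: O_y − 13.17·8.1 − 80·sin49° − 10 − 65 − 55 = 0 → O_y = 297.1 kN.
ΣM about O: M_O − (13.17·8.1)·4.35 − 80·sin49°·3.4 − 10·10.1 − 65·5 − 55·9.3 = 0 → M_O = 1607 kN·m.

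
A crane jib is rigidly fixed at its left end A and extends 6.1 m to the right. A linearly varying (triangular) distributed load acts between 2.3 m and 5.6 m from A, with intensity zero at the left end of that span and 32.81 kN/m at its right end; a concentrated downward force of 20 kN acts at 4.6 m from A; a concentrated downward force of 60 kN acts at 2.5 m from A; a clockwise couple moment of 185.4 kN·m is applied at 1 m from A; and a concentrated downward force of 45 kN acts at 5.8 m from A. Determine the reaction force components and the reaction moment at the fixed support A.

A_x = 0, A_y = 179.1 kN, M_A = 932.0 kN·m

Resultant of the triangular load: ½ × 32.81 × 3.3 = 54.1365 kN, acting at 4.5 m from A (one-third of the span from the peak).
ΣF_x = 0: A_x = 0.
ΣF_y = 0: A_y − ½·32.81·3.3 − 20 − 60 − 45 = 0 → A_y = 179.1 kN.
ΣM about A: M_A − (½·32.81·3.3)·4.5 − 20·4.6 − 60·2.5 − 185.4 − 45·5.8 = 0 → M_A = 932.0 kN·m.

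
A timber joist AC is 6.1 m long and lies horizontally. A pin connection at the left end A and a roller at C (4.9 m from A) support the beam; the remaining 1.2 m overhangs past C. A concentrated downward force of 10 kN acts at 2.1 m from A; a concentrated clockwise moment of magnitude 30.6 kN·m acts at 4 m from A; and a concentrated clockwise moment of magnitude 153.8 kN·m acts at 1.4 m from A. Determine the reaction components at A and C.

A_x = 0, A_y = -31.92 kN, C_y = 41.92 kN

ΣM about A: C_y·4.9 − 10·2.1 − 30.6 − 153.8 = 0 → C_y = 205.4/4.9 = 41.9184 ≈ 41.92 kN.
ΣF_y = 0: A_y + 41.9184 − 10 = 0 → A_y = -31.92 kN.
ΣF_x = 0: no horizontal applied forces, so A_x = 0.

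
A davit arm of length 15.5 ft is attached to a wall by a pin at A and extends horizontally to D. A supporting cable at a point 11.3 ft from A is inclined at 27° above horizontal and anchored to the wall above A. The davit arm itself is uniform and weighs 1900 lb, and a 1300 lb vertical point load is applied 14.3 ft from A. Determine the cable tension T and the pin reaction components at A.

T = 6494 lb, A_x = 5786 lb, A_y = 251.8 lb

ΣM about A: T·sin27°·11.3 − 1900·7.75 − 1300·14.3 = 0 → T = 33315/(11.3·0.45399) = 6494.04 ≈ 6494 lb.
ΣF_x = 0: A_x − T·cos27° = 0 → A_x = 6494.04 × 0.891007 = 5786 lb.
ΣF_y = 0: A_y + T·sin27° − 1900 − 1300 = 0 → A_y = 3200 − 6494.04 × 0.45399 = 251.8 lb.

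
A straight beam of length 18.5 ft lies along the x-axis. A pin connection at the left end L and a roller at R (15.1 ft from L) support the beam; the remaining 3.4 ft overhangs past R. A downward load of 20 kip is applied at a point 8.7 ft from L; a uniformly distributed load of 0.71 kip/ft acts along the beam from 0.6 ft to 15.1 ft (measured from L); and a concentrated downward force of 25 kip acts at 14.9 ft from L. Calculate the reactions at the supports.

L_x = 0, L_y = 13.75 kip, R_y = 41.54 kip

Resultant of the distributed load: 0.71 × 14.5 = 10.295 kip at 7.85 ft from L.
ΣM about L: R_y·15.1 − 20·8.7 − (0.71·14.5)·7.85 − 25·14.9 = 0 → R_y = 627.31575/15.1 = 41.5441 ≈ 41.54 kip.
ΣF_y = 0: L_y + 41.5441 − 20 − 0.71·14.5 − 25 = 0 → L_y = 13.75 kip.
ΣF_x = 0: no horizontal applied forces, so L_x = 0.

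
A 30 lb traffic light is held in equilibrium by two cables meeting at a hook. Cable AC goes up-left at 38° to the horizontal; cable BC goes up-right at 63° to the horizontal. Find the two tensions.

T_AC = 13.87 lb, T_BC = 24.08 lb

ΣF_x = 0: −T_AC·cos38° + T_BC·cos63° = 0 → T_BC = 1.73574·T_AC.
ΣF_y = 0: T_AC·sin38° + T_BC·sin63° = 30.
Substitute: T_AC·(0.615661 + 1.73574·0.891007) = 30 → T_AC = 13.8746 ≈ 13.87 lb.
Then T_BC = 1.73574 × 13.8746 = 24.08 lb.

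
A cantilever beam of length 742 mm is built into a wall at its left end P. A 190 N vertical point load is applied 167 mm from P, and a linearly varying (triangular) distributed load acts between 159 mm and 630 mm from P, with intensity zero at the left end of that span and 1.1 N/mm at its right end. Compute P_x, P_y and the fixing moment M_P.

P_x = 0, P_y = 449.1 N, M_P = 154300 N·mm

Resultant of the triangular load: ½ × 1.1 × 471 = 259.05 N, acting at 473 mm from P (one-third of the span from the peak).
ΣF_x = 0: P_x = 0.
ΣF_y = 0: P_y − 190 − ½·1.1·471 = 0 → P_y = 449.1 N.
ΣM about P: M_P − 190·167 − (½·1.1·471)·473 = 0 → M_P = 154300 N·mm.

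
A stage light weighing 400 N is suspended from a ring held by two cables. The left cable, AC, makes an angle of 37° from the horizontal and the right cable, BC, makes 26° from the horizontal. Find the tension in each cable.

ΣF_x = 0: −T_AC·cos37° + T_BC·cos26° = 0 → T_BC = 0.888563·T_AC.
ΣF_y = 0: T_AC·sin37° + T_BC·sin26° = 400.
Substitute: T_AC·(0.601815 + 0.888563·0.438371) = 400 → T_AC = 403.496 ≈ 403.5 N.
Then T_BC = 0.888563 × 403.496 = 358.5 N.

T_AC = 403.5 N, T_BC = 358.5 N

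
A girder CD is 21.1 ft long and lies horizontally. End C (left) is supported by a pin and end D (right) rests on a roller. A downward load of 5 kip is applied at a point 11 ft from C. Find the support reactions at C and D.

C_x = 0, C_y = 2.393 kip, D_y = 2.607 kip

Moments about C: D_y·21.1 − 5·11 = 0 → D_y = 55/21.1 = 2.60664 ≈ 2.607 kip.
ΣF_y = 0: C_y + 2.60664 − 5 = 0 → C_y = 2.393 kip.
ΣF_x = 0: no horizontal applied forces, so C_x = 0.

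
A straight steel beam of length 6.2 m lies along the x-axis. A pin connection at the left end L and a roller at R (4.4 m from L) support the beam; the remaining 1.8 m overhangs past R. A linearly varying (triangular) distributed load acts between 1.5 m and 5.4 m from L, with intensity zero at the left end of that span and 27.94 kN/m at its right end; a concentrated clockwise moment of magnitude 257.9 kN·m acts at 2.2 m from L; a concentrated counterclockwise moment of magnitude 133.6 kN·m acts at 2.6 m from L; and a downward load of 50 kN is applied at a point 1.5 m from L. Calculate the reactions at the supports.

L_x = 0, L_y = 8.419 kN, R_y = 96.06 kN

Resultant of the triangular load: ½ × 27.94 × 3.9 = 54.483 kN, acting at 4.1 m from L (one-third of the span from the peak).
ΣM about L: R_y·4.4 − (½·27.94·3.9)·4.1 − 257.9 + 133.6 − 50·1.5 = 0 → R_y = 422.6803/4.4 = 96.0637 ≈ 96.06 kN.
ΣF_y = 0: L_y + 96.0637 − ½·27.94·3.9 − 50 = 0 → L_y = 8.419 kN.
ΣF_x = 0: no horizontal applied forces, so L_x = 0.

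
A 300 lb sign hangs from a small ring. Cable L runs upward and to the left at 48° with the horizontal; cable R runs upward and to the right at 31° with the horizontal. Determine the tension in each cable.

T_L = 262.0 lb, T_R = 204.5 lb

ΣF_x = 0: −T_L·cos48° + T_R·cos31° = 0 → T_R = 0.78063·T_L.
ΣF_y = 0: T_L·sin48° + T_R·sin31° = 300.
Substitute: T_L·(0.743145 + 0.78063·0.515038) = 300 → T_L = 261.963 ≈ 262.0 lb.
Then T_R = 0.78063 × 261.963 = 204.5 lb.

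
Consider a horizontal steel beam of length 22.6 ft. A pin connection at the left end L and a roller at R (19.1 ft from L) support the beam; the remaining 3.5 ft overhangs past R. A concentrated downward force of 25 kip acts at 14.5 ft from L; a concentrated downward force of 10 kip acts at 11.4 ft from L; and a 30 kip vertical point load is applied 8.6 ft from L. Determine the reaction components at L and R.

Moments about L: R_y·19.1 − 25·14.5 − 10·11.4 − 30·8.6 = 0 → R_y = 734.5/19.1 = 38.4555 ≈ 38.46 kip.
ΣF_y = 0: L_y + 38.4555 − 25 − 10 − 30 = 0 → L_y = 26.54 kip.
ΣF_x = 0: no horizontal applied forces, so L_x = 0.

L_x = 0, L_y = 26.54 kip, R_y = 38.46 kip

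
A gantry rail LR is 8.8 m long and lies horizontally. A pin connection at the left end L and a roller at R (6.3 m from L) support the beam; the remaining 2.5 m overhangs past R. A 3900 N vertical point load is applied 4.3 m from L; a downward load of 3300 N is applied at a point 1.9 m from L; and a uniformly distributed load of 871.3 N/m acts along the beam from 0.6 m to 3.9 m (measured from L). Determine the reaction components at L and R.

L_x = 0, L_y = 5391 N, R_y = 4684 N

Resultant of the distributed load: 871.3 × 3.3 = 2875.29 N at 2.25 m from L.
ΣM about L: R_y·6.3 − 3900·4.3 − 3300·1.9 − (871.3·3.3)·2.25 = 0 → R_y = 29509.4025/6.3 = 4684.03 ≈ 4684 N.
ΣF_y = 0: L_y + 4684.03 − 3900 − 3300 − 871.3·3.3 = 0 → L_y = 5391 N.
ΣF_x = 0: no horizontal applied forces, so L_x = 0.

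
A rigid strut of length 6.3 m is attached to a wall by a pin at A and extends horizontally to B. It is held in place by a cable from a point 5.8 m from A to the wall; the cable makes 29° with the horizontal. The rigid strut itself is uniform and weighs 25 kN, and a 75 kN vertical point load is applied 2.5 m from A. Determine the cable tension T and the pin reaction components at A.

T = 94.69 kN, A_x = 82.82 kN, A_y = 54.09 kN

ΣM about A: T·sin29°·5.8 − 25·3.15 − 75·2.5 = 0 → T = 266.25/(5.8·0.48481) = 94.6869 ≈ 94.69 kN.
ΣF_x = 0: A_x − T·cos29° = 0 → A_x = 94.6869 × 0.87462 = 82.82 kN.
ΣF_y = 0: A_y + T·sin29° − 25 − 75 = 0 → A_y = 100 − 94.6869 × 0.48481 = 54.09 kN.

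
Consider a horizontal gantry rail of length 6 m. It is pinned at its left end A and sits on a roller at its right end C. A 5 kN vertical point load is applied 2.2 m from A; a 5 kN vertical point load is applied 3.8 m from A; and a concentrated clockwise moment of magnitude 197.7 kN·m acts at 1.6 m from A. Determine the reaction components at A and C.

Moments about A: C_y·6 − 5·2.2 − 5·3.8 − 197.7 = 0 → C_y = 227.7/6 = 37.95 kN.
ΣF_y = 0: A_y + 37.95 − 5 − 5 = 0 → A_y = -27.95 kN.
ΣF_x = 0: no horizontal applied forces, so A_x = 0.

A_x = 0, A_y = -27.95 kN, C_y = 37.95 kN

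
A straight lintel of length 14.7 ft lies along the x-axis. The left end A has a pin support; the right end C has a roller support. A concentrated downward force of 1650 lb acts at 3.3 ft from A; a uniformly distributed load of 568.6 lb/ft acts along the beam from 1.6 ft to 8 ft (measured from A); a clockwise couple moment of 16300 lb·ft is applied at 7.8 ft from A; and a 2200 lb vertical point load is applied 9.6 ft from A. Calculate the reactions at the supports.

Resultant of the distributed load: 568.6 × 6.4 = 3639.04 lb at 4.8 ft from A.
ΣM about A: C_y·14.7 − 1650·3.3 − (568.6·6.4)·4.8 − 16300 − 2200·9.6 = 0 → C_y = 60332.392/14.7 = 4104.24 ≈ 4104 lb.
ΣF_y = 0: A_y + 4104.24 − 1650 − 568.6·6.4 − 2200 = 0 → A_y = 3385 lb.
ΣF_x = 0: no horizontal applied forces, so A_x = 0.

A_x = 0, A_y = 3385 lb, C_y = 4104 lb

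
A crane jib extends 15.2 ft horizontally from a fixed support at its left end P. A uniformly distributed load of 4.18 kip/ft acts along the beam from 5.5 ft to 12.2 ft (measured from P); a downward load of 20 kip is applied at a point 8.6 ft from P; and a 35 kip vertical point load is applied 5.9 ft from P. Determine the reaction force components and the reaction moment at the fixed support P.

P_x = 0, P_y = 83.01 kip, M_P = 626.4 kip·ft

Resultant of the distributed load: 4.18 × 6.7 = 28.006 kip at 8.85 ft from P.
ΣF_x = 0: P_x = 0.
ΣF_y = 0: P_y − 4.18·6.7 − 20 − 35 = 0 → P_y = 83.01 kip.
ΣM about P: M_P − (4.18·6.7)·8.85 − 20·8.6 − 35·5.9 = 0 → M_P = 626.4 kip·ft.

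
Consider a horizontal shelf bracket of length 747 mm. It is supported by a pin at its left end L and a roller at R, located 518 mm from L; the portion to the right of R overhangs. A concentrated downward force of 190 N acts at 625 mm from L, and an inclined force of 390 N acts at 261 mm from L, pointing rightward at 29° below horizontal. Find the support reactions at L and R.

L_x = -341.1 N, L_y = 54.56 N, R_y = 324.5 N

ΣM about L: R_y·518 − 190·625 − 390·sin29°·261 = 0 → R_y = 168099/518 = 324.515 ≈ 324.5 N.
ΣF_y = 0: L_y + 324.515 − 190 − 390·sin29° = 0 → L_y = 54.56 N.
ΣF_x = 0: L_x + 390·cos29° = 0 → L_x = -341.1 N.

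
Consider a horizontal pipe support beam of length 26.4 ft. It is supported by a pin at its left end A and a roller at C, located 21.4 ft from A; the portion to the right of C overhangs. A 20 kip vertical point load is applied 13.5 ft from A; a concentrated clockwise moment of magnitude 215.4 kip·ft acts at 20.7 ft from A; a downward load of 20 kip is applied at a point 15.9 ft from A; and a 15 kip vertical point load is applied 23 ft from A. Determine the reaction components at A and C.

Moments about A: C_y·21.4 − 20·13.5 − 215.4 − 20·15.9 − 15·23 = 0 → C_y = 1148.4/21.4 = 53.6636 ≈ 53.66 kip.
ΣF_y = 0: A_y + 53.6636 − 20 − 20 − 15 = 0 → A_y = 1.336 kip.
ΣF_x = 0: no horizontal applied forces, so A_x = 0.

A_x = 0, A_y = 1.336 kip, C_y = 53.66 kip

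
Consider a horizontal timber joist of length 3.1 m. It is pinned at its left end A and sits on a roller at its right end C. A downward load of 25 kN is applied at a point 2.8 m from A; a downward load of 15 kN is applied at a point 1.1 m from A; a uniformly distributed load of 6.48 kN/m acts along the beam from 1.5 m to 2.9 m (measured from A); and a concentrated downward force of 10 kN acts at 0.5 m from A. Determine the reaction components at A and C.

Resultant of the distributed load: 6.48 × 1.4 = 9.072 kN at 2.2 m from A.
Taking moments about A: C_y·3.1 − 25·2.8 − 15·1.1 − (6.48·1.4)·2.2 − 10·0.5 = 0 → C_y = 111.4584/3.1 = 35.9543 ≈ 35.95 kN.
ΣF_y = 0: A_y + 35.9543 − 25 − 15 − 6.48·1.4 − 10 = 0 → A_y = 23.12 kN.
ΣF_x = 0: no horizontal applied forces, so A_x = 0.

A_x = 0, A_y = 23.12 kN, C_y = 35.95 kN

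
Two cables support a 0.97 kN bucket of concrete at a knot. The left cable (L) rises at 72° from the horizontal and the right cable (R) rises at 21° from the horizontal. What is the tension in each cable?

T_L = 0.9068 kN, T_R = 0.3002 kN

ΣF_x = 0: −T_L·cos72° + T_R·cos21° = 0 → T_R = 0.331002·T_L.
ΣF_y = 0: T_L·sin72° + T_R·sin21° = 0.97.
Substitute: T_L·(0.951057 + 0.331002·0.358368) = 0.97 → T_L = 0.906815 ≈ 0.9068 kN.
Then T_R = 0.331002 × 0.906815 = 0.3002 kN.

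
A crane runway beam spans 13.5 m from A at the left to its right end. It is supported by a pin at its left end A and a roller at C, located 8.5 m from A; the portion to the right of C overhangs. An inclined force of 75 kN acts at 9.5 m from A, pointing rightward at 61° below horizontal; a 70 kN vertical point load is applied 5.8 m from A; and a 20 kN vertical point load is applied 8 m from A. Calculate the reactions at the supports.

A_x = -36.36 kN, A_y = 15.69 kN, C_y = 139.9 kN

ΣM about A: C_y·8.5 − 75·sin61°·9.5 − 70·5.8 − 20·8 = 0 → C_y = 1189.17/8.5 = 139.902 ≈ 139.9 kN.
ΣF_y = 0: A_y + 139.902 − 75·sin61° − 70 − 20 = 0 → A_y = 15.69 kN.
ΣF_x = 0: A_x + 75·cos61° = 0 → A_x = -36.36 kN.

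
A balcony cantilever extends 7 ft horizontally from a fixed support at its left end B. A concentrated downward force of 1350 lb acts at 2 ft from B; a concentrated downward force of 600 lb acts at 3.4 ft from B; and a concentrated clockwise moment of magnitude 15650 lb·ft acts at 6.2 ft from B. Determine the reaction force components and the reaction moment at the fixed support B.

ΣF_x = 0: B_x = 0.
ΣF_y = 0: B_y − 1350 − 600 = 0 → B_y = 1950 lb.
ΣM about B: M_B − 1350·2 − 600·3.4 − 15650 = 0 → M_B = 20390 lb·ft.

B_x = 0, B_y = 1950 lb, M_B = 20390 lb·ft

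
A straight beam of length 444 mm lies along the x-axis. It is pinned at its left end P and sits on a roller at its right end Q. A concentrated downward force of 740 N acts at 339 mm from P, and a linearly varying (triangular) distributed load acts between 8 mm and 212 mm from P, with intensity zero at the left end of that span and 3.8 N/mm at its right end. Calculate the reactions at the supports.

P_x = 0, P_y = 436.9 N, Q_y = 690.7 N

Resultant of the triangular load: ½ × 3.8 × 204 = 387.6 N, acting at 144 mm from P (one-third of the span from the peak).
Taking moments about P: Q_y·444 − 740·339 − (½·3.8·204)·144 = 0 → Q_y = 306674.4/444 = 690.708 ≈ 690.7 N.
ΣF_y = 0: P_y + 690.708 − 740 − ½·3.8·204 = 0 → P_y = 436.9 N.
ΣF_x = 0: no horizontal applied forces, so P_x = 0.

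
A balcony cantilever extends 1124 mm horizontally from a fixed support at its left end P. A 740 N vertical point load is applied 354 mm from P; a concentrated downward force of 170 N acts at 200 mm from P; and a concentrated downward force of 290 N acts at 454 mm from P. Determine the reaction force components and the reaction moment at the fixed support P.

P_x = 0, P_y = 1200 N, M_P = 427600 N·mm

ΣF_x = 0: P_x = 0.
ΣF_y = 0: P_y − 740 − 170 − 290 = 0 → P_y = 1200 N.
ΣM about P: M_P − 740·354 − 170·200 − 290·454 = 0 → M_P = 427600 N·mm.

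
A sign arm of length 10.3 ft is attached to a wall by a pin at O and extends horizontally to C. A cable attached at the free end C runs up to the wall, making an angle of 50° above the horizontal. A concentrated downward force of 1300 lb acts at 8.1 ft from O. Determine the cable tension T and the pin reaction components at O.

ΣM about O: T·sin50°·10.3 − 1300·8.1 = 0 → T = 10530/(10.3·0.766044) = 1334.56 ≈ 1335 lb.
ΣF_x = 0: O_x − T·cos50° = 0 → O_x = 1334.56 × 0.642788 = 857.8 lb.
ΣF_y = 0: O_y + T·sin50° − 1300 = 0 → O_y = 1300 − 1334.56 × 0.766044 = 277.7 lb.

T = 1335 lb, O_x = 857.8 lb, O_y = 277.7 lb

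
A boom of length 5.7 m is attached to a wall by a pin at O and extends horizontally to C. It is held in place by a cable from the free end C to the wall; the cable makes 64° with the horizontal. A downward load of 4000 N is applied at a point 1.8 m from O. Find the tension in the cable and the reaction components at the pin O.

T = 1405 N, O_x = 616.1 N, O_y = 2737 N

ΣM about O: T·sin64°·5.7 − 4000·1.8 = 0 → T = 7200/(5.7·0.898794) = 1405.39 ≈ 1405 N.
ΣF_x = 0: O_x − T·cos64° = 0 → O_x = 1405.39 × 0.438371 = 616.1 N.
ΣF_y = 0: O_y + T·sin64° − 4000 = 0 → O_y = 4000 − 1405.39 × 0.898794 = 2737 N.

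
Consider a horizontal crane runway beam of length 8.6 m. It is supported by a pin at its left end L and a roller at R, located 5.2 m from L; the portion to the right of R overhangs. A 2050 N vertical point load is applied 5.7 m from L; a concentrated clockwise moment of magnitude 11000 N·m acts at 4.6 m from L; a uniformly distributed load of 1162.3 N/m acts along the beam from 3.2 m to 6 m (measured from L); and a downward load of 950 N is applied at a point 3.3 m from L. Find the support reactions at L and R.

Resultant of the distributed load: 1162.3 × 2.8 = 3254.44 N at 4.6 m from L.
Taking moments about L: R_y·5.2 − 2050·5.7 − 11000 − (1162.3·2.8)·4.6 − 950·3.3 = 0 → R_y = 40790.424/5.2 = 7844.31 ≈ 7844 N.
ΣF_y = 0: L_y + 7844.31 − 2050 − 1162.3·2.8 − 950 = 0 → L_y = -1590 N.
ΣF_x = 0: no horizontal applied forces, so L_x = 0.

L_x = 0, L_y = -1590 N, R_y = 7844 N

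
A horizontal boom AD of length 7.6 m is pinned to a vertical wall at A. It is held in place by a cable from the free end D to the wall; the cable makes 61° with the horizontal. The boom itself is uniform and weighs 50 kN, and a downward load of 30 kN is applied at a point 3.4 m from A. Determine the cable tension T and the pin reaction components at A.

T = 43.93 kN, A_x = 21.30 kN, A_y = 41.58 kN

ΣM about A: T·sin61°·7.6 − 50·3.8 − 30·3.4 = 0 → T = 292/(7.6·0.87462) = 43.9289 ≈ 43.93 kN.
ΣF_x = 0: A_x − T·cos61° = 0 → A_x = 43.9289 × 0.48481 = 21.30 kN.
ΣF_y = 0: A_y + T·sin61° − 50 − 30 = 0 → A_y = 80 − 43.9289 × 0.87462 = 41.58 kN.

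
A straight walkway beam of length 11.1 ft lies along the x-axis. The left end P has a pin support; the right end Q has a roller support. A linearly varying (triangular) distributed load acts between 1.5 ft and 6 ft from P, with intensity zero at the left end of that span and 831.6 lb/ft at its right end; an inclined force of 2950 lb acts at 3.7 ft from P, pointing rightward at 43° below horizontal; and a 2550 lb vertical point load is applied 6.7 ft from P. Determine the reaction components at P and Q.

Resultant of the triangular load: ½ × 831.6 × 4.5 = 1871.1 lb, acting at 4.5 ft from P (one-third of the span from the peak).
Moments about P: Q_y·11.1 − (½·831.6·4.5)·4.5 − 2950·sin43°·3.7 − 2550·6.7 = 0 → Q_y = 32949/11.1 = 2968.38 ≈ 2968 lb.
ΣF_y = 0: P_y + 2968.38 − ½·831.6·4.5 − 2950·sin43° − 2550 = 0 → P_y = 3465 lb.
ΣF_x = 0: P_x + 2950·cos43° = 0 → P_x = -2157 lb.

P_x = -2157 lb, P_y = 3465 lb, Q_y = 2968 lb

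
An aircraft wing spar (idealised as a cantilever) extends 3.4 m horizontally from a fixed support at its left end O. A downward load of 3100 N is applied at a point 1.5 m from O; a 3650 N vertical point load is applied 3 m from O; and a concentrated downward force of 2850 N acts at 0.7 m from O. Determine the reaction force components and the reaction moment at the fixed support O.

O_x = 0, O_y = 9600 N, M_O = 17600 N·m

ΣF_x = 0: O_x = 0.
ΣF_y = 0: O_y − 3100 − 3650 − 2850 = 0 → O_y = 9600 N.
ΣM about O: M_O − 3100·1.5 − 3650·3 − 2850·0.7 = 0 → M_O = 17600 N·m.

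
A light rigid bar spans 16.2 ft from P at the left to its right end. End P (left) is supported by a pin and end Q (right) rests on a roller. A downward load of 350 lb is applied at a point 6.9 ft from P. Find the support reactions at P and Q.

Taking moments about P: Q_y·16.2 − 350·6.9 = 0 → Q_y = 2415/16.2 = 149.074 ≈ 149.1 lb.
ΣF_y = 0: P_y + 149.074 − 350 = 0 → P_y = 200.9 lb.
ΣF_x = 0: no horizontal applied forces, so P_x = 0.

P_x = 0, P_y = 200.9 lb, Q_y = 149.1 lb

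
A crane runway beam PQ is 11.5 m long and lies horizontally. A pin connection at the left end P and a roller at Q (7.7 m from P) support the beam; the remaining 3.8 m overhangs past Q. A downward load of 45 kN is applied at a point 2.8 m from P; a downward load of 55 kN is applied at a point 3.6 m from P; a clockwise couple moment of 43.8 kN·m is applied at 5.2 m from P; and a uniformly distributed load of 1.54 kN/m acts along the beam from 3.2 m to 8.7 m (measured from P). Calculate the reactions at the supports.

Resultant of the distributed load: 1.54 × 5.5 = 8.47 kN at 5.95 m from P.
Moments about P: Q_y·7.7 − 45·2.8 − 55·3.6 − 43.8 − (1.54·5.5)·5.95 = 0 → Q_y = 418.1965/7.7 = 54.3112 ≈ 54.31 kN.
ΣF_y = 0: P_y + 54.3112 − 45 − 55 − 1.54·5.5 = 0 → P_y = 54.16 kN.
ΣF_x = 0: no horizontal applied forces, so P_x = 0.

P_x = 0, P_y = 54.16 kN, Q_y = 54.31 kN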